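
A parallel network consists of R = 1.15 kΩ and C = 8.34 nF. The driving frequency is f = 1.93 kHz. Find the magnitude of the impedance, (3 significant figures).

ω = 2πf = 12130 rad/s
X_C = 1/(ωC) = 9890 Ω
Parallel: admittances add. Y = 1/R + jωC
Y = (0.000870 + j0.000101) S
|Y| = 0.000875 S → |Z| = 1/|Y| = 1140 Ω, ∠Z = −∠Y = -6.63°

1140 Ω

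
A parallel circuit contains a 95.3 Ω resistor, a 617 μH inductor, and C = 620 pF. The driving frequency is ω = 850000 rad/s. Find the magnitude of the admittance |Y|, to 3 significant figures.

X_L = ωL = 524 Ω
X_C = 1/(ωC) = 1900 Ω
Parallel: admittances add. Y = 1/R + 1/(jωL) + jωC
Y = (0.0105 − j0.00138) S
|Y| = 0.0106 S → |Z| = 1/|Y| = 94.5 Ω, ∠Z = −∠Y = 7.49°

10.6 mS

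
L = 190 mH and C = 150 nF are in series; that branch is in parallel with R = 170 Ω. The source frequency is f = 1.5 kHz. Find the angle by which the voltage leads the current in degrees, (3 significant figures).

8.92°

ω = 2πf = 9425 rad/s
X_L = ωL = 1790 Ω
X_C = 1/(ωC) = 707 Ω
Branch 1: Z₁ = R = 170 Ω
Branch 2 (series LC): Z₂ = j(X_L − X_C) = j1080 Ω
Parallel: Z = Z₁Z₂/(Z₁+Z₂), |Z| = 168 Ω, ∠Z = 8.92°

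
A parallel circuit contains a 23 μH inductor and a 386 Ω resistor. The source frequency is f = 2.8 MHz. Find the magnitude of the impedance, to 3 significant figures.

ω = 2πf = 1.759e+07 rad/s
X_L = ωL = 405 Ω
Parallel: admittances add. Y = 1/R + 1/(jωL)
Y = (0.00259 − j0.00247) S
|Y| = 0.00358 S → |Z| = 1/|Y| = 279 Ω, ∠Z = −∠Y = 43.6°

279 Ω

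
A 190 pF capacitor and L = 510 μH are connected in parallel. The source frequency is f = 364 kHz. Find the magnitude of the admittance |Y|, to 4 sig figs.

ω = 2πf = 2.287e+06 rad/s
X_L = ωL = 1166 Ω
X_C = 1/(ωC) = 2301 Ω
Parallel: admittances add. Y = 1/(jωL) + jωC
Y = (0 − j0.0004228) S
|Y| = 0.0004228 S → |Z| = 1/|Y| = 2365 Ω, ∠Z = −∠Y = 90.00°

422.8 μS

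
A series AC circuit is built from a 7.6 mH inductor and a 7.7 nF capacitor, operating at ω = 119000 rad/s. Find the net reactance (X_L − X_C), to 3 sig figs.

X_L = ωL = 904 Ω
X_C = 1/(ωC) = 1090 Ω
X = 904 − 1090 = -187 Ω

-187 Ω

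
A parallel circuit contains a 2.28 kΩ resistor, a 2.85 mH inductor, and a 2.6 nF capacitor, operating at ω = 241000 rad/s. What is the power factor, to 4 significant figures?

0.4675

X_L = ωL = 686.9 Ω
X_C = 1/(ωC) = 1596 Ω
Parallel: admittances add. Y = 1/R + 1/(jωL) + jωC
Y = (0.0004386 − j0.0008293) S
|Y| = 0.0009382 S → |Z| = 1/|Y| = 1066 Ω, ∠Z = −∠Y = 62.13°
cos φ = cos(62.13°) = 0.4675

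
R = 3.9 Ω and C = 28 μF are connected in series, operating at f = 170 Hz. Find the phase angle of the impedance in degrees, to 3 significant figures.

-83.3°

ω = 2πf = 1068 rad/s
X_C = 1/(ωC) = 33.4 Ω
Z = 3.90 − j33.4 Ω
|Z| = √(3.90² + 33.4²) = 33.7 Ω
∠Z = arctan(-33.4/3.90) = -83.3°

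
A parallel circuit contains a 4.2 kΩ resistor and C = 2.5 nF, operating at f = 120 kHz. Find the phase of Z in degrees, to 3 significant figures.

-82.8°

ω = 2πf = 754000 rad/s
X_C = 1/(ωC) = 531 Ω
Parallel: admittances add. Y = 1/R + jωC
Y = (0.000238 + j0.00188) S
|Y| = 0.00190 S → |Z| = 1/|Y| = 526 Ω, ∠Z = −∠Y = -82.8°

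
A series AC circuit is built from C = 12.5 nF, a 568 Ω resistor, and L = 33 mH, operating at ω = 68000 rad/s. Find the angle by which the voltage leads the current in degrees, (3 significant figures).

X_L = ωL = 2240 Ω
X_C = 1/(ωC) = 1180 Ω
Net reactance X = X_L − X_C = 1070 Ω
Z = 568 + j1070 Ω
|Z| = √(568² + 1070²) = 1210 Ω
∠Z = arctan(1070/568) = 62.0°

62.0°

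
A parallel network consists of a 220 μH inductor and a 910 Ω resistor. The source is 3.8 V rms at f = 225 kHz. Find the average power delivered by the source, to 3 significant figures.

ω = 2πf = 1.414e+06 rad/s
X_L = ωL = 311 Ω
Parallel: admittances add. Y = 1/R + 1/(jωL)
Y = (0.00110 − j0.00322) S
|Y| = 0.00340 S → |Z| = 1/|Y| = 294 Ω, ∠Z = −∠Y = 71.1°
I = V/|Z| = 12.9 mA
P = VI cos φ = 3.8 × 0.0129 × cos(71.1°) = 15.9 mW

15.9 mW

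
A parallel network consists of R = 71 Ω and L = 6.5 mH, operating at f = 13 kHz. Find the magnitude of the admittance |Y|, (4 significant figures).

14.21 mS

ω = 2πf = 81680 rad/s
X_L = ωL = 530.9 Ω
Parallel: admittances add. Y = 1/R + 1/(jωL)
Y = (0.01408 − j0.001883) S
|Y| = 0.01421 S → |Z| = 1/|Y| = 70.37 Ω, ∠Z = −∠Y = 7.617°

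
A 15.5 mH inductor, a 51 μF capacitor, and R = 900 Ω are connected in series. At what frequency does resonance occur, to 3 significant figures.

ω₀ = 1/√(LC) = 1/√(0.0155 × 5.1e-05) = 1125 rad/s
f₀ = ω₀/(2π) = 179 Hz

179 Hz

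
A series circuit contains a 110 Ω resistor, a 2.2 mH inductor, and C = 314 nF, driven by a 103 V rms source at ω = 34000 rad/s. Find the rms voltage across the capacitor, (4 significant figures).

86.44 V

X_L = ωL = 74.80 Ω
X_C = 1/(ωC) = 93.67 Ω
Net reactance X = X_L − X_C = -18.87 Ω
Z = 110.0 − j18.87 Ω
|Z| = √(110.0² + 18.87²) = 111.6 Ω
I = V/|Z| = 922.9 mA
V_C = I·|Z_C| = 0.9229 × 93.67 = 86.44 V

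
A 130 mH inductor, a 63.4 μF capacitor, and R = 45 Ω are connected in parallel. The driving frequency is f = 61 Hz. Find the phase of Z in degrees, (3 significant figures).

-10.8°

ω = 2πf = 383.3 rad/s
X_L = ωL = 49.8 Ω
X_C = 1/(ωC) = 41.2 Ω
Parallel: admittances add. Y = 1/R + 1/(jωL) + jωC
Y = (0.0222 + j0.00423) S
|Y| = 0.0226 S → |Z| = 1/|Y| = 44.2 Ω, ∠Z = −∠Y = -10.8°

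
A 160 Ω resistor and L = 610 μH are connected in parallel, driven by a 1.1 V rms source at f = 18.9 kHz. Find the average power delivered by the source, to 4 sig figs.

7.563 mW

ω = 2πf = 118800 rad/s
X_L = ωL = 72.44 Ω
Parallel: admittances add. Y = 1/R + 1/(jωL)
Y = (0.006250 − j0.01380) S
|Y| = 0.01515 S → |Z| = 1/|Y| = 65.99 Ω, ∠Z = −∠Y = 65.64°
I = V/|Z| = 16.67 mA
P = VI cos φ = 1.1 × 0.01667 × cos(65.64°) = 7.563 mW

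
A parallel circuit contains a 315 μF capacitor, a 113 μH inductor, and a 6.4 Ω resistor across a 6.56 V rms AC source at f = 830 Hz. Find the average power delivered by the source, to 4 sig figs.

6.724 W

ω = 2πf = 5215 rad/s
X_L = ωL = 0.5893 Ω
X_C = 1/(ωC) = 0.6087 Ω
Parallel: admittances add. Y = 1/R + 1/(jωL) + jωC
Y = (0.1562 − j0.05419) S
|Y| = 0.1654 S → |Z| = 1/|Y| = 6.047 Ω, ∠Z = −∠Y = 19.13°
I = V/|Z| = 1.085 A
P = VI cos φ = 6.56 × 1.085 × cos(19.13°) = 6.724 W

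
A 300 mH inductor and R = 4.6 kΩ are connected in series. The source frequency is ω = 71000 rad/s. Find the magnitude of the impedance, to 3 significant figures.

21800 Ω

X_L = ωL = 21300 Ω
Z = 4600 + j21300 Ω
|Z| = √(4600² + 21300²) = 21800 Ω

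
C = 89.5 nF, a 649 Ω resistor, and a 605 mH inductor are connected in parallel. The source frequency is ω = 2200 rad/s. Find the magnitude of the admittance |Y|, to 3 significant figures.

X_L = ωL = 1330 Ω
X_C = 1/(ωC) = 5080 Ω
Parallel: admittances add. Y = 1/R + 1/(jωL) + jωC
Y = (0.00154 − j0.000554) S
|Y| = 0.00164 S → |Z| = 1/|Y| = 611 Ω, ∠Z = −∠Y = 19.8°

1.64 mS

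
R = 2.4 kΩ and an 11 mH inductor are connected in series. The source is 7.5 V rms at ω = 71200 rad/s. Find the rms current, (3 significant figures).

2.97 mA

X_L = ωL = 783 Ω
Z = 2400 + j783 Ω
|Z| = √(2400² + 783²) = 2520 Ω
I = V/|Z| = 7.5/2520 = 2.97 mA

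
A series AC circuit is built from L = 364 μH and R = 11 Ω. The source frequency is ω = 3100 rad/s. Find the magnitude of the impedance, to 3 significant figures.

11.1 Ω

X_L = ωL = 1.13 Ω
Z = 11.0 + j1.13 Ω
|Z| = √(11.0² + 1.13²) = 11.1 Ω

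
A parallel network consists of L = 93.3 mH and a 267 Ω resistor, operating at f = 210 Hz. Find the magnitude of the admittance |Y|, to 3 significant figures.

ω = 2πf = 1319 rad/s
X_L = ωL = 123 Ω
Parallel: admittances add. Y = 1/R + 1/(jωL)
Y = (0.00375 − j0.00812) S
|Y| = 0.00894 S → |Z| = 1/|Y| = 112 Ω, ∠Z = −∠Y = 65.2°

8.94 mS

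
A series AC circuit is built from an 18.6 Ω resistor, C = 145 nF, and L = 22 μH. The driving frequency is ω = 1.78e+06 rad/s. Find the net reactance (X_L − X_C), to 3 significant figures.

35.3 Ω

X_L = ωL = 39.2 Ω
X_C = 1/(ωC) = 3.87 Ω
X = 39.2 − 3.87 = 35.3 Ω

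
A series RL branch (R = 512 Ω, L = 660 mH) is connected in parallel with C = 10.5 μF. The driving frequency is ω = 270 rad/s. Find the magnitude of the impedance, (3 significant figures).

354 Ω

X_L = ωL = 178 Ω
X_C = 1/(ωC) = 353 Ω
Branch 1 (R+jX_L): Z₁ = 512 + j178 Ω, |Z₁| = 542 Ω
Branch 2 (−jX_C): Z₂ = −j353 Ω
Parallel: Z = Z₁Z₂/(Z₁+Z₂), |Z| = 354 Ω, ∠Z = -52.0°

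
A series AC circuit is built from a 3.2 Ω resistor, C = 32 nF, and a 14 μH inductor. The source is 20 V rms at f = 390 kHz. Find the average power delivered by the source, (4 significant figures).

ω = 2πf = 2.45e+06 rad/s
X_L = ωL = 34.31 Ω
X_C = 1/(ωC) = 12.75 Ω
Net reactance X = X_L − X_C = 21.55 Ω
Z = 3.200 + j21.55 Ω
|Z| = √(3.200² + 21.55²) = 21.79 Ω
∠Z = arctan(21.55/3.200) = 81.56°
I = V/|Z| = 917.9 mA
P = VI cos φ = 20 × 0.9179 × cos(81.56°) = 2.696 W

2.696 W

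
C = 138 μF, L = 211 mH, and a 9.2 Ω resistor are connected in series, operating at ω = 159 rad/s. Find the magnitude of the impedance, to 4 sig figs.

X_L = ωL = 33.55 Ω
X_C = 1/(ωC) = 45.57 Ω
Net reactance X = X_L − X_C = -12.03 Ω
Z = 9.200 − j12.03 Ω
|Z| = √(9.200² + 12.03²) = 15.14 Ω

15.14 Ω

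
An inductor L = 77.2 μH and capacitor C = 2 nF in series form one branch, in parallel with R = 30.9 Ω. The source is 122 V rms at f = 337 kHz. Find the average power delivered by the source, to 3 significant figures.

ω = 2πf = 2.117e+06 rad/s
X_L = ωL = 163 Ω
X_C = 1/(ωC) = 236 Ω
Branch 1: Z₁ = R = 30.9 Ω
Branch 2 (series LC): Z₂ = j(X_L − X_C) = −j72.7 Ω
Parallel: Z = Z₁Z₂/(Z₁+Z₂), |Z| = 28.4 Ω, ∠Z = -23.0°
I = V/|Z| = 4.29 A
P = VI cos φ = 122 × 4.29 × cos(-23.0°) = 482 W

482 W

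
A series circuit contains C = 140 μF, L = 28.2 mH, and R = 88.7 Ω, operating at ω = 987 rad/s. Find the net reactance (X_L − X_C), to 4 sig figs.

X_L = ωL = 27.83 Ω
X_C = 1/(ωC) = 7.237 Ω
X = 27.83 − 7.237 = 20.60 Ω

20.60 Ω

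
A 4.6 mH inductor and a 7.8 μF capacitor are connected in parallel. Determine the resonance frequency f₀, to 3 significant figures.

ω₀ = 1/√(LC) = 1/√(0.0046 × 7.8e-06) = 5279 rad/s
f₀ = ω₀/(2π) = 840 Hz

840 Hz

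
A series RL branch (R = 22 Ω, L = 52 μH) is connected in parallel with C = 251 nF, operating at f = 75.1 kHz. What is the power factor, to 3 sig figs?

0.207

ω = 2πf = 471900 rad/s
X_L = ωL = 24.5 Ω
X_C = 1/(ωC) = 8.44 Ω
Branch 1 (R+jX_L): Z₁ = 22.0 + j24.5 Ω, |Z₁| = 33.0 Ω
Branch 2 (−jX_C): Z₂ = −j8.44 Ω
Parallel: Z = Z₁Z₂/(Z₁+Z₂), |Z| = 10.2 Ω, ∠Z = -78.1°
cos φ = cos(-78.1°) = 0.207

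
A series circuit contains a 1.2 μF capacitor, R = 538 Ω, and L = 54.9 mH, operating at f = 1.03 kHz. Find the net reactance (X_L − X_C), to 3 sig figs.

227 Ω

ω = 2πf = 6472 rad/s
X_L = ωL = 355 Ω
X_C = 1/(ωC) = 129 Ω
X = 355 − 129 = 227 Ω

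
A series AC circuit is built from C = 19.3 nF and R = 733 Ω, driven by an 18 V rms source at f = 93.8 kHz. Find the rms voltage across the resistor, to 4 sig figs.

ω = 2πf = 589400 rad/s
X_C = 1/(ωC) = 87.91 Ω
Z = 733.0 − j87.91 Ω
|Z| = √(733.0² + 87.91²) = 738.3 Ω
I = V/|Z| = 24.38 mA
V_R = I·|Z_R| = 0.02438 × 733.0 = 17.87 V

17.87 V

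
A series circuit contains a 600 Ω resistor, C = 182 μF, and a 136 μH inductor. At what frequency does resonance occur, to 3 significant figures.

1.01 kHz

ω₀ = 1/√(LC) = 1/√(0.000136 × 0.000182) = 6356 rad/s
f₀ = ω₀/(2π) = 1.01 kHz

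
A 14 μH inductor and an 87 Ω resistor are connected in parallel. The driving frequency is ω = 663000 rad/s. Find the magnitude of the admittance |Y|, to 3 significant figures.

X_L = ωL = 9.28 Ω
Parallel: admittances add. Y = 1/R + 1/(jωL)
Y = (0.0115 − j0.108) S
|Y| = 0.108 S → |Z| = 1/|Y| = 9.23 Ω, ∠Z = −∠Y = 83.9°

108 mS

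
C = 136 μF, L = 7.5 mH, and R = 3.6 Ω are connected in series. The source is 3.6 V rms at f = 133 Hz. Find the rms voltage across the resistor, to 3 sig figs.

ω = 2πf = 835.7 rad/s
X_L = ωL = 6.27 Ω
X_C = 1/(ωC) = 8.80 Ω
Net reactance X = X_L − X_C = -2.53 Ω
Z = 3.60 − j2.53 Ω
|Z| = √(3.60² + 2.53²) = 4.40 Ω
I = V/|Z| = 818 mA
V_R = I·|Z_R| = 0.818 × 3.60 = 2.94 V

2.94 V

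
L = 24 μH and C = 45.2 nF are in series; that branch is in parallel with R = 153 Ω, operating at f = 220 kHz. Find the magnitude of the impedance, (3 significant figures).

ω = 2πf = 1.382e+06 rad/s
X_L = ωL = 33.2 Ω
X_C = 1/(ωC) = 16.0 Ω
Branch 1: Z₁ = R = 153 Ω
Branch 2 (series LC): Z₂ = j(X_L − X_C) = j17.2 Ω
Parallel: Z = Z₁Z₂/(Z₁+Z₂), |Z| = 17.1 Ω, ∠Z = 83.6°

17.1 Ω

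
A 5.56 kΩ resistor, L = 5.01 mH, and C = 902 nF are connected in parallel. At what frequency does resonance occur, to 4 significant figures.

2.368 kHz

ω₀ = 1/√(LC) = 1/√(0.00501 × 9.02e-07) = 14880 rad/s
f₀ = ω₀/(2π) = 2.368 kHz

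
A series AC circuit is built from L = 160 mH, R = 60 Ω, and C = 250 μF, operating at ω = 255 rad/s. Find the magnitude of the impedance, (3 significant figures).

65.0 Ω

X_L = ωL = 40.8 Ω
X_C = 1/(ωC) = 15.7 Ω
Net reactance X = X_L − X_C = 25.1 Ω
Z = 60.0 + j25.1 Ω
|Z| = √(60.0² + 25.1²) = 65.0 Ω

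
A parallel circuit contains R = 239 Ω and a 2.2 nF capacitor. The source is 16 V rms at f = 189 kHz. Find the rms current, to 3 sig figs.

78.9 mA

ω = 2πf = 1.188e+06 rad/s
X_C = 1/(ωC) = 383 Ω
Parallel: admittances add. Y = 1/R + jωC
Y = (0.00418 + j0.00261) S
|Y| = 0.00493 S → |Z| = 1/|Y| = 203 Ω, ∠Z = −∠Y = -32.0°
I = V/|Z| = 16/203 = 78.9 mA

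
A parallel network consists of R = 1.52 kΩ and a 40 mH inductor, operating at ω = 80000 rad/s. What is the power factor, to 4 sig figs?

X_L = ωL = 3200 Ω
Parallel: admittances add. Y = 1/R + 1/(jωL)
Y = (0.0006579 − j0.0003125) S
|Y| = 0.0007283 S → |Z| = 1/|Y| = 1373 Ω, ∠Z = −∠Y = 25.41°
cos φ = cos(25.41°) = 0.9033

0.9033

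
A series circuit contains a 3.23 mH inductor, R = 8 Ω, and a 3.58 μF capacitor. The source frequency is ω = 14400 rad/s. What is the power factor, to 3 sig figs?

X_L = ωL = 46.5 Ω
X_C = 1/(ωC) = 19.4 Ω
Net reactance X = X_L − X_C = 27.1 Ω
Z = 8.00 + j27.1 Ω
|Z| = √(8.00² + 27.1²) = 28.3 Ω
∠Z = arctan(27.1/8.00) = 73.6°
cos φ = cos(73.6°) = 0.283

0.283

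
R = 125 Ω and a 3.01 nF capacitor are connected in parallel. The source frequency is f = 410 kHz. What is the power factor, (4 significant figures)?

ω = 2πf = 2.576e+06 rad/s
X_C = 1/(ωC) = 129.0 Ω
Parallel: admittances add. Y = 1/R + jωC
Y = (0.008000 + j0.007754) S
|Y| = 0.01114 S → |Z| = 1/|Y| = 89.76 Ω, ∠Z = −∠Y = -44.11°
cos φ = cos(-44.11°) = 0.7181

0.7181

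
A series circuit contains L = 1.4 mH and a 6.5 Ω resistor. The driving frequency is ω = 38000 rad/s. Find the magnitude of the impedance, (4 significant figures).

X_L = ωL = 53.20 Ω
Z = 6.500 + j53.20 Ω
|Z| = √(6.500² + 53.20²) = 53.60 Ω

53.60 Ω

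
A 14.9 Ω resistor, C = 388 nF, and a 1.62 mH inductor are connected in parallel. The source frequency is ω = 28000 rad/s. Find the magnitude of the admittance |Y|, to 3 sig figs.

68.0 mS

X_L = ωL = 45.4 Ω
X_C = 1/(ωC) = 92.0 Ω
Parallel: admittances add. Y = 1/R + 1/(jωL) + jωC
Y = (0.0671 − j0.0112) S
|Y| = 0.0680 S → |Z| = 1/|Y| = 14.7 Ω, ∠Z = −∠Y = 9.46°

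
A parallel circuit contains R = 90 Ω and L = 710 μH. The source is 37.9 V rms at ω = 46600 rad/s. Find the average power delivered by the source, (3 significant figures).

16.0 W

X_L = ωL = 33.1 Ω
Parallel: admittances add. Y = 1/R + 1/(jωL)
Y = (0.0111 − j0.0302) S
|Y| = 0.0322 S → |Z| = 1/|Y| = 31.1 Ω, ∠Z = −∠Y = 69.8°
I = V/|Z| = 1.22 A
P = VI cos φ = 37.9 × 1.22 × cos(69.8°) = 16.0 W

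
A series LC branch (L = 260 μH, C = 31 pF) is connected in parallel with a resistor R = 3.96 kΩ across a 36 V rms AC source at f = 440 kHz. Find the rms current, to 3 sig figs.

ω = 2πf = 2.765e+06 rad/s
X_L = ωL = 719 Ω
X_C = 1/(ωC) = 11700 Ω
Branch 1: Z₁ = R = 3960 Ω
Branch 2 (series LC): Z₂ = j(X_L − X_C) = −j10900 Ω
Parallel: Z = Z₁Z₂/(Z₁+Z₂), |Z| = 3720 Ω, ∠Z = -19.9°
I = V/|Z| = 36/3720 = 9.67 mA

9.67 mA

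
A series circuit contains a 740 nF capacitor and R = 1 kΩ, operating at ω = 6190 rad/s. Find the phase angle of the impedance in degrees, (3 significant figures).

X_C = 1/(ωC) = 218 Ω
Z = 1000 − j218 Ω
|Z| = √(1000² + 218²) = 1020 Ω
∠Z = arctan(-218/1000) = -12.3°

-12.3°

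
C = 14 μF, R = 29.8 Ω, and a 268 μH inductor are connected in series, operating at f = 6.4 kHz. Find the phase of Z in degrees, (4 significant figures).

16.81°

ω = 2πf = 40210 rad/s
X_L = ωL = 10.78 Ω
X_C = 1/(ωC) = 1.776 Ω
Net reactance X = X_L − X_C = 9.001 Ω
Z = 29.80 + j9.001 Ω
|Z| = √(29.80² + 9.001²) = 31.13 Ω
∠Z = arctan(9.001/29.80) = 16.81°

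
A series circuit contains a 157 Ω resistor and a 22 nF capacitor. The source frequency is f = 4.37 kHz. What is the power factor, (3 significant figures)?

ω = 2πf = 27460 rad/s
X_C = 1/(ωC) = 1660 Ω
Z = 157 − j1660 Ω
|Z| = √(157² + 1660²) = 1660 Ω
∠Z = arctan(-1660/157) = -84.6°
cos φ = cos(-84.6°) = 0.0944

0.0944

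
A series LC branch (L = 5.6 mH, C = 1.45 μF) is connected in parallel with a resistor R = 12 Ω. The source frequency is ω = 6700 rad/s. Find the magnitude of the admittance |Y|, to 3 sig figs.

84.7 mS

X_L = ωL = 37.5 Ω
X_C = 1/(ωC) = 103 Ω
Branch 1: Z₁ = R = 12.0 Ω
Branch 2 (series LC): Z₂ = j(X_L − X_C) = −j65.4 Ω
Parallel: Z = Z₁Z₂/(Z₁+Z₂), |Z| = 11.8 Ω, ∠Z = -10.4°
|Y| = 1/|Z| = 84.7 mS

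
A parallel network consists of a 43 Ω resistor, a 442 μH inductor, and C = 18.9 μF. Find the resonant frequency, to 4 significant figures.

1.741 kHz

ω₀ = 1/√(LC) = 1/√(0.000442 × 1.89e-05) = 10940 rad/s
f₀ = ω₀/(2π) = 1.741 kHz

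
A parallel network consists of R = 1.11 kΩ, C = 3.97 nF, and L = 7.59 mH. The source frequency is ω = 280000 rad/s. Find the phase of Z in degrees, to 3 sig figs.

-35.4°

X_L = ωL = 2130 Ω
X_C = 1/(ωC) = 900 Ω
Parallel: admittances add. Y = 1/R + 1/(jωL) + jωC
Y = (0.000901 + j0.000641) S
|Y| = 0.00111 S → |Z| = 1/|Y| = 904 Ω, ∠Z = −∠Y = -35.4°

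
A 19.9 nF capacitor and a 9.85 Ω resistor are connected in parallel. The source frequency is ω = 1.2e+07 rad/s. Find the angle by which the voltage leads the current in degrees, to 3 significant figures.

-67.0°

X_C = 1/(ωC) = 4.19 Ω
Parallel: admittances add. Y = 1/R + jωC
Y = (0.102 + j0.239) S
|Y| = 0.259 S → |Z| = 1/|Y| = 3.85 Ω, ∠Z = −∠Y = -67.0°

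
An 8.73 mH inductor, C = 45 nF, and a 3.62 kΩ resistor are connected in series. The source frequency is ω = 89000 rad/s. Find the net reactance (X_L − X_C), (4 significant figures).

X_L = ωL = 777.0 Ω
X_C = 1/(ωC) = 249.7 Ω
X = 777.0 − 249.7 = 527.3 Ω

527.3 Ω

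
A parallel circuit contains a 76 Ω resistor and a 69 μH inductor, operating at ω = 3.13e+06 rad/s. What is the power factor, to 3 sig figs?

0.943

X_L = ωL = 216 Ω
Parallel: admittances add. Y = 1/R + 1/(jωL)
Y = (0.0132 − j0.00463) S
|Y| = 0.0139 S → |Z| = 1/|Y| = 71.7 Ω, ∠Z = −∠Y = 19.4°
cos φ = cos(19.4°) = 0.943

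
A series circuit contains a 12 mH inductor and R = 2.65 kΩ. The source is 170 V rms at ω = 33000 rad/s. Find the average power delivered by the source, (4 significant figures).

10.67 W

X_L = ωL = 396.0 Ω
Z = 2650 + j396.0 Ω
|Z| = √(2650² + 396.0²) = 2679 Ω
∠Z = arctan(396.0/2650) = 8.499°
I = V/|Z| = 63.45 mA
P = VI cos φ = 170 × 0.06345 × cos(8.499°) = 10.67 W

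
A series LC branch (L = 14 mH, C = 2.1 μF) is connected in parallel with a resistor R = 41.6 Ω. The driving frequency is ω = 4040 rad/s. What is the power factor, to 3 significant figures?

X_L = ωL = 56.6 Ω
X_C = 1/(ωC) = 118 Ω
Branch 1: Z₁ = R = 41.6 Ω
Branch 2 (series LC): Z₂ = j(X_L − X_C) = −j61.3 Ω
Parallel: Z = Z₁Z₂/(Z₁+Z₂), |Z| = 34.4 Ω, ∠Z = -34.2°
cos φ = cos(-34.2°) = 0.827

0.827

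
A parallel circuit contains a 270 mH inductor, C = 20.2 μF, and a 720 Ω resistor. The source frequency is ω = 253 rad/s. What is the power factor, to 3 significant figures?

X_L = ωL = 68.3 Ω
X_C = 1/(ωC) = 196 Ω
Parallel: admittances add. Y = 1/R + 1/(jωL) + jωC
Y = (0.00139 − j0.00953) S
|Y| = 0.00963 S → |Z| = 1/|Y| = 104 Ω, ∠Z = −∠Y = 81.7°
cos φ = cos(81.7°) = 0.144

0.144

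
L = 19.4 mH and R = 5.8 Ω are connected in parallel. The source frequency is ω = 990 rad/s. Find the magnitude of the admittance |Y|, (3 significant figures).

X_L = ωL = 19.2 Ω
Parallel: admittances add. Y = 1/R + 1/(jωL)
Y = (0.172 − j0.0521) S
|Y| = 0.180 S → |Z| = 1/|Y| = 5.55 Ω, ∠Z = −∠Y = 16.8°

180 mS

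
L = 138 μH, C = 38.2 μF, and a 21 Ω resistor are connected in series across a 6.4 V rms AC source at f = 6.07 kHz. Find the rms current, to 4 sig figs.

ω = 2πf = 38140 rad/s
X_L = ωL = 5.263 Ω
X_C = 1/(ωC) = 0.6864 Ω
Net reactance X = X_L − X_C = 4.577 Ω
Z = 21.00 + j4.577 Ω
|Z| = √(21.00² + 4.577²) = 21.49 Ω
I = V/|Z| = 6.4/21.49 = 297.8 mA

297.8 mA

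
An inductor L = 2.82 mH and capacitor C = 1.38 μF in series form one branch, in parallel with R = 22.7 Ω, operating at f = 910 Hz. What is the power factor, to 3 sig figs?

0.980

ω = 2πf = 5718 rad/s
X_L = ωL = 16.1 Ω
X_C = 1/(ωC) = 127 Ω
Branch 1: Z₁ = R = 22.7 Ω
Branch 2 (series LC): Z₂ = j(X_L − X_C) = −j111 Ω
Parallel: Z = Z₁Z₂/(Z₁+Z₂), |Z| = 22.2 Ω, ∠Z = -11.6°
cos φ = cos(-11.6°) = 0.980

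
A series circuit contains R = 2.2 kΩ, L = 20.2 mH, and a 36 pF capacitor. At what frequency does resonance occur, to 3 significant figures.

187 kHz

ω₀ = 1/√(LC) = 1/√(0.0202 × 3.6e-11) = 1.173e+06 rad/s
f₀ = ω₀/(2π) = 187 kHz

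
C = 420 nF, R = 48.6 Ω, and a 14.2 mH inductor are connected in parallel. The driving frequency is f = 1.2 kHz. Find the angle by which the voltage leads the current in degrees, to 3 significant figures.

16.7°

ω = 2πf = 7540 rad/s
X_L = ωL = 107 Ω
X_C = 1/(ωC) = 316 Ω
Parallel: admittances add. Y = 1/R + 1/(jωL) + jωC
Y = (0.0206 − j0.00617) S
|Y| = 0.0215 S → |Z| = 1/|Y| = 46.6 Ω, ∠Z = −∠Y = 16.7°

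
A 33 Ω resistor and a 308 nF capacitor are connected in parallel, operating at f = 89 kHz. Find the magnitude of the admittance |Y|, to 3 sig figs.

175 mS

ω = 2πf = 559200 rad/s
X_C = 1/(ωC) = 5.81 Ω
Parallel: admittances add. Y = 1/R + jωC
Y = (0.0303 + j0.172) S
|Y| = 0.175 S → |Z| = 1/|Y| = 5.72 Ω, ∠Z = −∠Y = -80.0°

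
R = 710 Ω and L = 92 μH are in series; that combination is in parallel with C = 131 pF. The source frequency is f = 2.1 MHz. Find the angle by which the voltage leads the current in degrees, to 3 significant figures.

ω = 2πf = 1.319e+07 rad/s
X_L = ωL = 1210 Ω
X_C = 1/(ωC) = 579 Ω
Branch 1 (R+jX_L): Z₁ = 710 + j1210 Ω, |Z₁| = 1410 Ω
Branch 2 (−jX_C): Z₂ = −j579 Ω
Parallel: Z = Z₁Z₂/(Z₁+Z₂), |Z| = 854 Ω, ∠Z = -72.1°

-72.1°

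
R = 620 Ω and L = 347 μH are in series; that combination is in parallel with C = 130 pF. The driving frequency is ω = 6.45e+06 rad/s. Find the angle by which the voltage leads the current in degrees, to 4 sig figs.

-74.82°

X_L = ωL = 2238 Ω
X_C = 1/(ωC) = 1193 Ω
Branch 1 (R+jX_L): Z₁ = 620.0 + j2238 Ω, |Z₁| = 2322 Ω
Branch 2 (−jX_C): Z₂ = −j1193 Ω
Parallel: Z = Z₁Z₂/(Z₁+Z₂), |Z| = 2279 Ω, ∠Z = -74.82°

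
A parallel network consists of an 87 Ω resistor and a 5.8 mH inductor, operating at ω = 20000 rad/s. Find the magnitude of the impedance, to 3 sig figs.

X_L = ωL = 116 Ω
Parallel: admittances add. Y = 1/R + 1/(jωL)
Y = (0.0115 − j0.00862) S
|Y| = 0.0144 S → |Z| = 1/|Y| = 69.6 Ω, ∠Z = −∠Y = 36.9°

69.6 Ω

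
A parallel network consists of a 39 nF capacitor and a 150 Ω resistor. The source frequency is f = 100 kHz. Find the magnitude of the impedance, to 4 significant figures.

ω = 2πf = 628300 rad/s
X_C = 1/(ωC) = 40.81 Ω
Parallel: admittances add. Y = 1/R + jωC
Y = (0.006667 + j0.02450) S
|Y| = 0.02540 S → |Z| = 1/|Y| = 39.38 Ω, ∠Z = −∠Y = -74.78°

39.38 Ω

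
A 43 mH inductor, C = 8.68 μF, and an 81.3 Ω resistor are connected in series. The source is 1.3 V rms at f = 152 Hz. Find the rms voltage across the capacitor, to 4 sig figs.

1.379 V

ω = 2πf = 955.0 rad/s
X_L = ωL = 41.07 Ω
X_C = 1/(ωC) = 120.6 Ω
Net reactance X = X_L − X_C = -79.56 Ω
Z = 81.30 − j79.56 Ω
|Z| = √(81.30² + 79.56²) = 113.8 Ω
I = V/|Z| = 11.43 mA
V_C = I·|Z_C| = 0.01143 × 120.6 = 1.379 V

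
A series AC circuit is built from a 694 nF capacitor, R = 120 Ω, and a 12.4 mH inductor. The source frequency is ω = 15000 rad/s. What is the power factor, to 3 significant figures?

X_L = ωL = 186 Ω
X_C = 1/(ωC) = 96.1 Ω
Net reactance X = X_L − X_C = 89.9 Ω
Z = 120 + j89.9 Ω
|Z| = √(120² + 89.9²) = 150 Ω
∠Z = arctan(89.9/120) = 36.9°
cos φ = cos(36.9°) = 0.800

0.800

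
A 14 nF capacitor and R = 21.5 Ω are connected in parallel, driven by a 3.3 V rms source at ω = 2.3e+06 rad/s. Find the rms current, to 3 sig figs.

X_C = 1/(ωC) = 31.1 Ω
Parallel: admittances add. Y = 1/R + jωC
Y = (0.0465 + j0.0322) S
|Y| = 0.0566 S → |Z| = 1/|Y| = 17.7 Ω, ∠Z = −∠Y = -34.7°
I = V/|Z| = 3.3/17.7 = 187 mA

187 mA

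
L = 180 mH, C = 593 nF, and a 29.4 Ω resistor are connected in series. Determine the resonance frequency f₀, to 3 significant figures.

ω₀ = 1/√(LC) = 1/√(0.18 × 5.93e-07) = 3061 rad/s
f₀ = ω₀/(2π) = 487 Hz

487 Hz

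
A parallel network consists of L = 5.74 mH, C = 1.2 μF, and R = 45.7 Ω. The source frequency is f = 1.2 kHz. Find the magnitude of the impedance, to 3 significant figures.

38.4 Ω

ω = 2πf = 7540 rad/s
X_L = ωL = 43.3 Ω
X_C = 1/(ωC) = 111 Ω
Parallel: admittances add. Y = 1/R + 1/(jωL) + jωC
Y = (0.0219 − j0.0141) S
|Y| = 0.0260 S → |Z| = 1/|Y| = 38.4 Ω, ∠Z = −∠Y = 32.7°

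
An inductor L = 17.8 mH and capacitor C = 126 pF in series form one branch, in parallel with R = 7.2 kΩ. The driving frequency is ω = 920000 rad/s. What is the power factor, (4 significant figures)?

0.7326

X_L = ωL = 16380 Ω
X_C = 1/(ωC) = 8627 Ω
Branch 1: Z₁ = R = 7200 Ω
Branch 2 (series LC): Z₂ = j(X_L − X_C) = j7749 Ω
Parallel: Z = Z₁Z₂/(Z₁+Z₂), |Z| = 5275 Ω, ∠Z = 42.90°
cos φ = cos(42.90°) = 0.7326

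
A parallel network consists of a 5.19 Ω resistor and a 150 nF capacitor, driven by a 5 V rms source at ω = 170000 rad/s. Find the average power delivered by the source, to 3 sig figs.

X_C = 1/(ωC) = 39.2 Ω
Parallel: admittances add. Y = 1/R + jωC
Y = (0.193 + j0.0255) S
|Y| = 0.194 S → |Z| = 1/|Y| = 5.15 Ω, ∠Z = −∠Y = -7.54°
I = V/|Z| = 972 mA
P = VI cos φ = 5 × 0.972 × cos(-7.54°) = 4.82 W

4.82 W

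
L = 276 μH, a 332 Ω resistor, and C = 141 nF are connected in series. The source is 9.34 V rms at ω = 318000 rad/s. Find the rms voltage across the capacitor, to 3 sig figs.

0.616 V

X_L = ωL = 87.8 Ω
X_C = 1/(ωC) = 22.3 Ω
Net reactance X = X_L − X_C = 65.5 Ω
Z = 332 + j65.5 Ω
|Z| = √(332² + 65.5²) = 338 Ω
I = V/|Z| = 27.6 mA
V_C = I·|Z_C| = 0.0276 × 22.3 = 0.616 V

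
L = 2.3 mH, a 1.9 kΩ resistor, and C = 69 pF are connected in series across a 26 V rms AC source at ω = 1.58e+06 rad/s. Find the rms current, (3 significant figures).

4.44 mA

X_L = ωL = 3630 Ω
X_C = 1/(ωC) = 9170 Ω
Net reactance X = X_L − X_C = -5540 Ω
Z = 1900 − j5540 Ω
|Z| = √(1900² + 5540²) = 5860 Ω
I = V/|Z| = 26/5860 = 4.44 mA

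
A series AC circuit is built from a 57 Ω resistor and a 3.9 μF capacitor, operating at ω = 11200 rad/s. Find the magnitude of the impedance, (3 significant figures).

61.4 Ω

X_C = 1/(ωC) = 22.9 Ω
Z = 57.0 − j22.9 Ω
|Z| = √(57.0² + 22.9²) = 61.4 Ω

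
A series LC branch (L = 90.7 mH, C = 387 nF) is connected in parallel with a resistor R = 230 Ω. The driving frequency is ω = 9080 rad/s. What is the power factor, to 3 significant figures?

X_L = ωL = 824 Ω
X_C = 1/(ωC) = 285 Ω
Branch 1: Z₁ = R = 230 Ω
Branch 2 (series LC): Z₂ = j(X_L − X_C) = j539 Ω
Parallel: Z = Z₁Z₂/(Z₁+Z₂), |Z| = 212 Ω, ∠Z = 23.1°
cos φ = cos(23.1°) = 0.920

0.920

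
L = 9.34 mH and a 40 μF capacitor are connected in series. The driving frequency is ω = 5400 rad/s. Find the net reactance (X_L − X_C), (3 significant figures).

X_L = ωL = 50.4 Ω
X_C = 1/(ωC) = 4.63 Ω
X = 50.4 − 4.63 = 45.8 Ω

45.8 Ω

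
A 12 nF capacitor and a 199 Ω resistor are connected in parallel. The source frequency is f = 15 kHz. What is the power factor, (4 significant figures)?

ω = 2πf = 94250 rad/s
X_C = 1/(ωC) = 884.2 Ω
Parallel: admittances add. Y = 1/R + jωC
Y = (0.005025 + j0.001131) S
|Y| = 0.005151 S → |Z| = 1/|Y| = 194.1 Ω, ∠Z = −∠Y = -12.68°
cos φ = cos(-12.68°) = 0.9756

0.9756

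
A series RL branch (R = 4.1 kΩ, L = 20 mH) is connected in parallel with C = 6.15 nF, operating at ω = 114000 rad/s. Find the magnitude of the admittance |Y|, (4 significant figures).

X_L = ωL = 2280 Ω
X_C = 1/(ωC) = 1426 Ω
Branch 1 (R+jX_L): Z₁ = 4100 + j2280 Ω, |Z₁| = 4691 Ω
Branch 2 (−jX_C): Z₂ = −j1426 Ω
Parallel: Z = Z₁Z₂/(Z₁+Z₂), |Z| = 1598 Ω, ∠Z = -72.68°
|Y| = 1/|Z| = 625.9 μS

625.9 μS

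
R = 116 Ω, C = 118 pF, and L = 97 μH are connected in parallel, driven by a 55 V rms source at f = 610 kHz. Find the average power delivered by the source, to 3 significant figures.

26.1 W

ω = 2πf = 3.833e+06 rad/s
X_L = ωL = 372 Ω
X_C = 1/(ωC) = 2210 Ω
Parallel: admittances add. Y = 1/R + 1/(jωL) + jωC
Y = (0.00862 − j0.00224) S
|Y| = 0.00891 S → |Z| = 1/|Y| = 112 Ω, ∠Z = −∠Y = 14.6°
I = V/|Z| = 490 mA
P = VI cos φ = 55 × 0.490 × cos(14.6°) = 26.1 W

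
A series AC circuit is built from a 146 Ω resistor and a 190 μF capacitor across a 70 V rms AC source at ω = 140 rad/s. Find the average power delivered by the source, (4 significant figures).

31.47 W

X_C = 1/(ωC) = 37.59 Ω
Z = 146.0 − j37.59 Ω
|Z| = √(146.0² + 37.59²) = 150.8 Ω
∠Z = arctan(-37.59/146.0) = -14.44°
I = V/|Z| = 464.3 mA
P = VI cos φ = 70 × 0.4643 × cos(-14.44°) = 31.47 W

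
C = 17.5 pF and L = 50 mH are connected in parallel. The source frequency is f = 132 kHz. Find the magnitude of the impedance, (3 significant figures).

104000 Ω

ω = 2πf = 829400 rad/s
X_L = ωL = 41500 Ω
X_C = 1/(ωC) = 68900 Ω
Parallel: admittances add. Y = 1/(jωL) + jωC
Y = (0 − j9.6e-06) S
|Y| = 9.6e-06 S → |Z| = 1/|Y| = 104000 Ω, ∠Z = −∠Y = 90.0°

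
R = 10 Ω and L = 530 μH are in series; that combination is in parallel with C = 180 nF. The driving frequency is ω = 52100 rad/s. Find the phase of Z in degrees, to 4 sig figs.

62.88°

X_L = ωL = 27.61 Ω
X_C = 1/(ωC) = 106.6 Ω
Branch 1 (R+jX_L): Z₁ = 10.00 + j27.61 Ω, |Z₁| = 29.37 Ω
Branch 2 (−jX_C): Z₂ = −j106.6 Ω
Parallel: Z = Z₁Z₂/(Z₁+Z₂), |Z| = 39.32 Ω, ∠Z = 62.88°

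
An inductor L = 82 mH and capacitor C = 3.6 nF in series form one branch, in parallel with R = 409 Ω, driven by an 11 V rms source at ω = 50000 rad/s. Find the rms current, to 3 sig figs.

27.9 mA

X_L = ωL = 4100 Ω
X_C = 1/(ωC) = 5560 Ω
Branch 1: Z₁ = R = 409 Ω
Branch 2 (series LC): Z₂ = j(X_L − X_C) = −j1460 Ω
Parallel: Z = Z₁Z₂/(Z₁+Z₂), |Z| = 394 Ω, ∠Z = -15.7°
I = V/|Z| = 11/394 = 27.9 mA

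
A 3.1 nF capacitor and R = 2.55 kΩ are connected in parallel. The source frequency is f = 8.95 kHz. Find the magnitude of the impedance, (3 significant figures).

2330 Ω

ω = 2πf = 56230 rad/s
X_C = 1/(ωC) = 5740 Ω
Parallel: admittances add. Y = 1/R + jωC
Y = (0.000392 + j0.000174) S
|Y| = 0.000429 S → |Z| = 1/|Y| = 2330 Ω, ∠Z = −∠Y = -24.0°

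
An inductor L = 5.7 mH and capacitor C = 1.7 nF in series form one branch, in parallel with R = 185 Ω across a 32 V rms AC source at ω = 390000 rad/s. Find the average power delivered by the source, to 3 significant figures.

X_L = ωL = 2220 Ω
X_C = 1/(ωC) = 1510 Ω
Branch 1: Z₁ = R = 185 Ω
Branch 2 (series LC): Z₂ = j(X_L − X_C) = j715 Ω
Parallel: Z = Z₁Z₂/(Z₁+Z₂), |Z| = 179 Ω, ∠Z = 14.5°
I = V/|Z| = 179 mA
P = VI cos φ = 32 × 0.179 × cos(14.5°) = 5.54 W

5.54 W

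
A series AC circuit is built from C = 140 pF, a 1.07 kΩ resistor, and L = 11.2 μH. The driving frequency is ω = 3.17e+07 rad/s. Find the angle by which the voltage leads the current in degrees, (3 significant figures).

X_L = ωL = 355 Ω
X_C = 1/(ωC) = 225 Ω
Net reactance X = X_L − X_C = 130 Ω
Z = 1070 + j130 Ω
|Z| = √(1070² + 130²) = 1080 Ω
∠Z = arctan(130/1070) = 6.91°

6.91°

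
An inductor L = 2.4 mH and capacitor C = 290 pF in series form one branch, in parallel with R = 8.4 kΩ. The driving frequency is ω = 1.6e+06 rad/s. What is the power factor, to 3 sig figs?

0.197

X_L = ωL = 3840 Ω
X_C = 1/(ωC) = 2160 Ω
Branch 1: Z₁ = R = 8400 Ω
Branch 2 (series LC): Z₂ = j(X_L − X_C) = j1680 Ω
Parallel: Z = Z₁Z₂/(Z₁+Z₂), |Z| = 1650 Ω, ∠Z = 78.7°
cos φ = cos(78.7°) = 0.197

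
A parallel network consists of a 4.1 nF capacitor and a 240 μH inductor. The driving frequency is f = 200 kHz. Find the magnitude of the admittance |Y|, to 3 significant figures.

1.84 mS

ω = 2πf = 1.257e+06 rad/s
X_L = ωL = 302 Ω
X_C = 1/(ωC) = 194 Ω
Parallel: admittances add. Y = 1/(jωL) + jωC
Y = (0 + j0.00184) S
|Y| = 0.00184 S → |Z| = 1/|Y| = 545 Ω, ∠Z = −∠Y = -90.0°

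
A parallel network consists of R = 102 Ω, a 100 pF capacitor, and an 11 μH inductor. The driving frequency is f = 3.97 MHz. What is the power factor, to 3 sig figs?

0.993

ω = 2πf = 2.494e+07 rad/s
X_L = ωL = 274 Ω
X_C = 1/(ωC) = 401 Ω
Parallel: admittances add. Y = 1/R + 1/(jωL) + jωC
Y = (0.00980 − j0.00115) S
|Y| = 0.00987 S → |Z| = 1/|Y| = 101 Ω, ∠Z = −∠Y = 6.69°
cos φ = cos(6.69°) = 0.993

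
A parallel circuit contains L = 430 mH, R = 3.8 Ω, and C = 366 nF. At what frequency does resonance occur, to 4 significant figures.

401.2 Hz

ω₀ = 1/√(LC) = 1/√(0.43 × 3.66e-07) = 2521 rad/s
f₀ = ω₀/(2π) = 401.2 Hz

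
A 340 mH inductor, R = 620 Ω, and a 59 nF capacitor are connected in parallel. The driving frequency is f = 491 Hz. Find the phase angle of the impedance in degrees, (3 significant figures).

25.6°

ω = 2πf = 3085 rad/s
X_L = ωL = 1050 Ω
X_C = 1/(ωC) = 5490 Ω
Parallel: admittances add. Y = 1/R + 1/(jωL) + jωC
Y = (0.00161 − j0.000771) S
|Y| = 0.00179 S → |Z| = 1/|Y| = 559 Ω, ∠Z = −∠Y = 25.6°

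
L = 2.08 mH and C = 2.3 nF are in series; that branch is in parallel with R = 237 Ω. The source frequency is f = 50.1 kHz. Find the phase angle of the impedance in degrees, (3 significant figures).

ω = 2πf = 314800 rad/s
X_L = ωL = 655 Ω
X_C = 1/(ωC) = 1380 Ω
Branch 1: Z₁ = R = 237 Ω
Branch 2 (series LC): Z₂ = j(X_L − X_C) = −j726 Ω
Parallel: Z = Z₁Z₂/(Z₁+Z₂), |Z| = 225 Ω, ∠Z = -18.1°

-18.1°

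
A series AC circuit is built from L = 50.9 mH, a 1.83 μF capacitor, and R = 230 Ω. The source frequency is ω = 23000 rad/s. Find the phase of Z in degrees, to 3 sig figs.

78.7°

X_L = ωL = 1170 Ω
X_C = 1/(ωC) = 23.8 Ω
Net reactance X = X_L − X_C = 1150 Ω
Z = 230 + j1150 Ω
|Z| = √(230² + 1150²) = 1170 Ω
∠Z = arctan(1150/230) = 78.7°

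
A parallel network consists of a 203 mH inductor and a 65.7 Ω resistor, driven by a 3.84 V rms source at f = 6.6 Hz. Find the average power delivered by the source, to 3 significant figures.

224 mW

ω = 2πf = 41.47 rad/s
X_L = ωL = 8.42 Ω
Parallel: admittances add. Y = 1/R + 1/(jωL)
Y = (0.0152 − j0.119) S
|Y| = 0.120 S → |Z| = 1/|Y| = 8.35 Ω, ∠Z = −∠Y = 82.7°
I = V/|Z| = 460 mA
P = VI cos φ = 3.84 × 0.460 × cos(82.7°) = 224 mW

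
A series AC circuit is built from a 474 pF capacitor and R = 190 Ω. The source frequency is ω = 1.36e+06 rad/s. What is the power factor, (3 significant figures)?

0.122

X_C = 1/(ωC) = 1550 Ω
Z = 190 − j1550 Ω
|Z| = √(190² + 1550²) = 1560 Ω
∠Z = arctan(-1550/190) = -83.0°
cos φ = cos(-83.0°) = 0.122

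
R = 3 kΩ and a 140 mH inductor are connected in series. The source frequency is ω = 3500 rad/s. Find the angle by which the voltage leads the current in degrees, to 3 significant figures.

X_L = ωL = 490 Ω
Z = 3000 + j490 Ω
|Z| = √(3000² + 490²) = 3040 Ω
∠Z = arctan(490/3000) = 9.28°

9.28°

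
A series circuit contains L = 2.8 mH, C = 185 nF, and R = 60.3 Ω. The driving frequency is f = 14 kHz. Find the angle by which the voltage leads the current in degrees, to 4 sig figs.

ω = 2πf = 87960 rad/s
X_L = ωL = 246.3 Ω
X_C = 1/(ωC) = 61.45 Ω
Net reactance X = X_L − X_C = 184.9 Ω
Z = 60.30 + j184.9 Ω
|Z| = √(60.30² + 184.9²) = 194.4 Ω
∠Z = arctan(184.9/60.30) = 71.93°

71.93°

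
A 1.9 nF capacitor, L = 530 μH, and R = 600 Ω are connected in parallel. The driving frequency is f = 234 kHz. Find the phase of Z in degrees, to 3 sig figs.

-42.2°

ω = 2πf = 1.47e+06 rad/s
X_L = ωL = 779 Ω
X_C = 1/(ωC) = 358 Ω
Parallel: admittances add. Y = 1/R + 1/(jωL) + jωC
Y = (0.00167 + j0.00151) S
|Y| = 0.00225 S → |Z| = 1/|Y| = 445 Ω, ∠Z = −∠Y = -42.2°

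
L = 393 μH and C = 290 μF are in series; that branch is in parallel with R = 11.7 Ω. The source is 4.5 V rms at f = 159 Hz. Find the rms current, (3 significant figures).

1.52 A

ω = 2πf = 999.0 rad/s
X_L = ωL = 0.393 Ω
X_C = 1/(ωC) = 3.45 Ω
Branch 1: Z₁ = R = 11.7 Ω
Branch 2 (series LC): Z₂ = j(X_L − X_C) = −j3.06 Ω
Parallel: Z = Z₁Z₂/(Z₁+Z₂), |Z| = 2.96 Ω, ∠Z = -75.3°
I = V/|Z| = 4.5/2.96 = 1.52 A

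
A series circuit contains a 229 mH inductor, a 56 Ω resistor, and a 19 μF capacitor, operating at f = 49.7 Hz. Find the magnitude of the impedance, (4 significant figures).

ω = 2πf = 312.3 rad/s
X_L = ωL = 71.51 Ω
X_C = 1/(ωC) = 168.5 Ω
Net reactance X = X_L − X_C = -97.03 Ω
Z = 56.00 − j97.03 Ω
|Z| = √(56.00² + 97.03²) = 112.0 Ω

112.0 Ω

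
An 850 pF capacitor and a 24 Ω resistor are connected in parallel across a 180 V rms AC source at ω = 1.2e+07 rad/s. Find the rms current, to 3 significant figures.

7.72 A

X_C = 1/(ωC) = 98.0 Ω
Parallel: admittances add. Y = 1/R + jωC
Y = (0.0417 + j0.0102) S
|Y| = 0.0429 S → |Z| = 1/|Y| = 23.3 Ω, ∠Z = −∠Y = -13.8°
I = V/|Z| = 180/23.3 = 7.72 A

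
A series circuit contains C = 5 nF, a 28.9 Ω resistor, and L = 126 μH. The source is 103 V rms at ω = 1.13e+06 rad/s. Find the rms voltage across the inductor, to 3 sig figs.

X_L = ωL = 142 Ω
X_C = 1/(ωC) = 177 Ω
Net reactance X = X_L − X_C = -34.6 Ω
Z = 28.9 − j34.6 Ω
|Z| = √(28.9² + 34.6²) = 45.1 Ω
I = V/|Z| = 2.28 A
V_L = I·|Z_L| = 2.28 × 142 = 325 V

325 V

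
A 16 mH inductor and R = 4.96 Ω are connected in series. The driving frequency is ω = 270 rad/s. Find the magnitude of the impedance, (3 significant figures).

6.58 Ω

X_L = ωL = 4.32 Ω
Z = 4.96 + j4.32 Ω
|Z| = √(4.96² + 4.32²) = 6.58 Ω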